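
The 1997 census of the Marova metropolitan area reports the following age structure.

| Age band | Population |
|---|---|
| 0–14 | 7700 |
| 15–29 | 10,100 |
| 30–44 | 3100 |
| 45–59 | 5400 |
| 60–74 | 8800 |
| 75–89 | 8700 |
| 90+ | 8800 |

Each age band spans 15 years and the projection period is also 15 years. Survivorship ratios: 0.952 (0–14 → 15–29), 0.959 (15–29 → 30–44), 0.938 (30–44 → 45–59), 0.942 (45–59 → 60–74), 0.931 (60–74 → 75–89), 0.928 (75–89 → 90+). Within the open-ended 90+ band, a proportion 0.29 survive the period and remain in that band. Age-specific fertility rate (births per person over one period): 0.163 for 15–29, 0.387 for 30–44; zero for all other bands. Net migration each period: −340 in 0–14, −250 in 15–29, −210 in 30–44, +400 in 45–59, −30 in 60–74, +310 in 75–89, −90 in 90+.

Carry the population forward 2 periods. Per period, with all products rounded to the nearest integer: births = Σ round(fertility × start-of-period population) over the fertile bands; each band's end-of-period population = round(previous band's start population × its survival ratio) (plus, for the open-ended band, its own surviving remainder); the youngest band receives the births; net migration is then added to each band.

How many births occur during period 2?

After projecting period 1:
Births: 10100 * 0.163 = 1646  |  3100 * 0.387 = 1200 ⇒ total 2846
15–29: 7700 * 0.952 = 7330
30–44: 10100 * 0.959 = 9686
45–59: 3100 * 0.938 = 2908
60–74: 5400 * 0.942 = 5087
75–89: 8800 * 0.931 = 8193
90+: 8700 * 0.928 + 8800 * 0.29 = 8074 + 2552 = 10626
Net migration: 0–14 − 340 → 2506; 15–29 − 250 → 7080; 30–44 − 210 → 9476; 45–59 + 400 → 3308; 60–74 − 30 → 5057; 75–89 + 310 → 8503; 90+ − 90 → 10536
→ [2506, 7080, 9476, 3308, 5057, 8503, 10536]
After projecting period 2:
Births: 7080 * 0.163 = 1154  |  9476 * 0.387 = 3667 ⇒ total 4821
15–29: 2506 * 0.952 = 2386
30–44: 7080 * 0.959 = 6790
45–59: 9476 * 0.938 = 8888
60–74: 3308 * 0.942 = 3116
75–89: 5057 * 0.931 = 4708
90+: 8503 * 0.928 + 10536 * 0.29 = 7891 + 3055 = 10946
Net migration: 0–14 − 340 → 4481; 15–29 − 250 → 2136; 30–44 − 210 → 6580; 45–59 + 400 → 9288; 60–74 − 30 → 3086; 75–89 + 310 → 5018; 90+ − 90 → 10856
→ [4481, 2136, 6580, 9288, 3086, 5018, 10856]

4821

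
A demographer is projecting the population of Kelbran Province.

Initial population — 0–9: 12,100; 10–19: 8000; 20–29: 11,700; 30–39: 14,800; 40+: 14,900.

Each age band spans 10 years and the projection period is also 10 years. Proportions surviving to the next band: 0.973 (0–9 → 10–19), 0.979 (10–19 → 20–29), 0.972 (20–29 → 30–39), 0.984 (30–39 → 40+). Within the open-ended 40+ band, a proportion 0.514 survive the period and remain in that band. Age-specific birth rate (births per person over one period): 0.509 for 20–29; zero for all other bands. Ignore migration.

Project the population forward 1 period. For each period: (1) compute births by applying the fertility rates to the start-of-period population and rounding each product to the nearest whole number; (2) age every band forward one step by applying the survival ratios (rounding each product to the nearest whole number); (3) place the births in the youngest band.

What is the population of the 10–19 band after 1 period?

11773

Call the groups 1 to 5, youngest first.
Period 1.
Births: 11700 × 0.509 = 5955
Group 2: 12100 × 0.973 = 11773
Group 3: 8000 × 0.979 = 7832
Group 4: 11700 × 0.972 = 11372
Group 5: 14800 × 0.984 + 14900 × 0.514 = 14563 + 7659 = 22222
Population now: 0–9=5955, 10–19=11773, 20–29=7832, 30–39=11372, 40+=22222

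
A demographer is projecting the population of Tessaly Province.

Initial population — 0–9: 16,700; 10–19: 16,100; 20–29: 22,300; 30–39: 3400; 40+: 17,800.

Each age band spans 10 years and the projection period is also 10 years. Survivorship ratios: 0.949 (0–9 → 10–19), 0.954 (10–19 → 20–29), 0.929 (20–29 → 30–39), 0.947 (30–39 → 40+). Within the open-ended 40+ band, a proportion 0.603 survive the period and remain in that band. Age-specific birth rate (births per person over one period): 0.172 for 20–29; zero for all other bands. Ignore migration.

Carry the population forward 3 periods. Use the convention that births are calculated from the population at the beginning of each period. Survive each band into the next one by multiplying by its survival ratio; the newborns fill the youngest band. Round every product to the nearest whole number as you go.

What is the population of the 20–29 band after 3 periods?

3473

Period 1:
Births: 22300 × 0.172 = 3836
10–19: 16700 × 0.949 = 15848
20–29: 16100 × 0.954 = 15359
30–39: 22300 × 0.929 = 20717
40+: 3400 × 0.947 + 17800 × 0.603 = 3220 + 10733 = 13953
End of period: [3836, 15848, 15359, 20717, 13953]
Period 2:
Births: 15359 × 0.172 = 2642
10–19: 3836 × 0.949 = 3640
20–29: 15848 × 0.954 = 15119
30–39: 15359 × 0.929 = 14269
40+: 20717 × 0.947 + 13953 × 0.603 = 19619 + 8414 = 28033
End of period: [2642, 3640, 15119, 14269, 28033]
Period 3:
Births: 15119 × 0.172 = 2600
10–19: 2642 × 0.949 = 2507
20–29: 3640 × 0.954 = 3473
30–39: 15119 × 0.929 = 14046
40+: 14269 × 0.947 + 28033 × 0.603 = 13513 + 16904 = 30417
End of period: [2600, 2507, 3473, 14046, 30417]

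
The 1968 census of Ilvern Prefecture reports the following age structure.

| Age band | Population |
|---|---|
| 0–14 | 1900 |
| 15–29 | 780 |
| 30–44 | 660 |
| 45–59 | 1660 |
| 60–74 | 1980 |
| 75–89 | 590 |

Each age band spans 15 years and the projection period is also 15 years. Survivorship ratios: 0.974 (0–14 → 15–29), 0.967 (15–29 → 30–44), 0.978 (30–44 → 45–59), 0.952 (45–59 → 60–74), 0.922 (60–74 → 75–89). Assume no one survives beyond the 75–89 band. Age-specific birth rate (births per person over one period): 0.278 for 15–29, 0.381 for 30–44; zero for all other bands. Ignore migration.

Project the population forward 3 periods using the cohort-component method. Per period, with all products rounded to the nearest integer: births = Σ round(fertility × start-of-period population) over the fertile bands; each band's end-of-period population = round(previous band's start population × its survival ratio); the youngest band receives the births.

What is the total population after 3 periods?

5050

— Period 1 —
Births: 780 × 0.278 = 217  |  660 × 0.381 = 251 — total 468
15–29: 1900 × 0.974 = 1851
30–44: 780 × 0.967 = 754
45–59: 660 × 0.978 = 645
60–74: 1660 × 0.952 = 1580
75–89: 1980 × 0.922 = 1826
Population now: 0–14=468, 15–29=1851, 30–44=754, 45–59=645, 60–74=1580, 75–89=1826
— Period 2 —
Births: 1851 × 0.278 = 515  |  754 × 0.381 = 287 — total 802
15–29: 468 × 0.974 = 456
30–44: 1851 × 0.967 = 1790
45–59: 754 × 0.978 = 737
60–74: 645 × 0.952 = 614
75–89: 1580 × 0.922 = 1457
Population now: 0–14=802, 15–29=456, 30–44=1790, 45–59=737, 60–74=614, 75–89=1457
— Period 3 —
Births: 456 × 0.278 = 127  |  1790 × 0.381 = 682 — total 809
15–29: 802 × 0.974 = 781
30–44: 456 × 0.967 = 441
45–59: 1790 × 0.978 = 1751
60–74: 737 × 0.952 = 702
75–89: 614 × 0.922 = 566
Population now: 0–14=809, 15–29=781, 30–44=441, 45–59=1751, 60–74=702, 75–89=566
Total after period 3: 809 + 781 + 441 + 1751 + 702 + 566 = 5050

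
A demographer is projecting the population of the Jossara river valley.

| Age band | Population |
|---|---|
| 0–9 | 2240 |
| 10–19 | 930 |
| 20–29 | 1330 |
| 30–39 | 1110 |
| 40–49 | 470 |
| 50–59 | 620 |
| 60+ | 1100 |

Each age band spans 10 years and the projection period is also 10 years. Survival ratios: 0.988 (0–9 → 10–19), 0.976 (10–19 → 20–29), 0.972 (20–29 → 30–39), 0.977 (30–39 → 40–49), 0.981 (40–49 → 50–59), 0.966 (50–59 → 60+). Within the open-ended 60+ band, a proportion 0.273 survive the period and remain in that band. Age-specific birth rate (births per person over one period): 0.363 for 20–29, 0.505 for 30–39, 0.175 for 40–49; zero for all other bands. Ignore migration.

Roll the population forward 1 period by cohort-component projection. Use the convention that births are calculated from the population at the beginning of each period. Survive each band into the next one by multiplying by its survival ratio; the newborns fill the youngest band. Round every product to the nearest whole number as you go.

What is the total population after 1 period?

After projecting period 1:
Births: 1330 × 0.363 = 483 ; 1110 × 0.505 = 561 ; 470 × 0.175 = 82 → 1126
10–19: 2240 × 0.988 = 2213
20–29: 930 × 0.976 = 908
30–39: 1330 × 0.972 = 1293
40–49: 1110 × 0.977 = 1084
50–59: 470 × 0.981 = 461
60+: 620 × 0.966 + 1100 × 0.273 = 599 + 300 = 899
End of period: [1126, 2213, 908, 1293, 1084, 461, 899]
Total after period 1: 1126 + 2213 + 908 + 1293 + 1084 + 461 + 899 = 7984

7984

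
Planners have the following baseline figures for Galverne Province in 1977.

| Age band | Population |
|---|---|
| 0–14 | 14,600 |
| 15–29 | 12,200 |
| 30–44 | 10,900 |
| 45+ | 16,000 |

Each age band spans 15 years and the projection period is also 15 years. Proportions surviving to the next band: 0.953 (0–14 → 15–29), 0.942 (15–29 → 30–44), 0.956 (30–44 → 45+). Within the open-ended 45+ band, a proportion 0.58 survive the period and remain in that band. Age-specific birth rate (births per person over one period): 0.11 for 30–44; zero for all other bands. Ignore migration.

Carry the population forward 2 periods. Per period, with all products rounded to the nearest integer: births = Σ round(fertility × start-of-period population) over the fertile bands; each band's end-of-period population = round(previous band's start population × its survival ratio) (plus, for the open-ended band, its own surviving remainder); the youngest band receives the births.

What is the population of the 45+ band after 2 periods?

22412

After projecting period 1:
Births: 10900 × 0.11 = 1199
15–29: 14600 × 0.953 = 13914
30–44: 12200 × 0.942 = 11492
45+: 10900 × 0.956 + 16000 × 0.58 = 10420 + 9280 = 19700
Giving 1199 / 13914 / 11492 / 19700.
After projecting period 2:
Births: 11492 × 0.11 = 1264
15–29: 1199 × 0.953 = 1143
30–44: 13914 × 0.942 = 13107
45+: 11492 × 0.956 + 19700 × 0.58 = 10986 + 11426 = 22412
Giving 1264 / 1143 / 13107 / 22412.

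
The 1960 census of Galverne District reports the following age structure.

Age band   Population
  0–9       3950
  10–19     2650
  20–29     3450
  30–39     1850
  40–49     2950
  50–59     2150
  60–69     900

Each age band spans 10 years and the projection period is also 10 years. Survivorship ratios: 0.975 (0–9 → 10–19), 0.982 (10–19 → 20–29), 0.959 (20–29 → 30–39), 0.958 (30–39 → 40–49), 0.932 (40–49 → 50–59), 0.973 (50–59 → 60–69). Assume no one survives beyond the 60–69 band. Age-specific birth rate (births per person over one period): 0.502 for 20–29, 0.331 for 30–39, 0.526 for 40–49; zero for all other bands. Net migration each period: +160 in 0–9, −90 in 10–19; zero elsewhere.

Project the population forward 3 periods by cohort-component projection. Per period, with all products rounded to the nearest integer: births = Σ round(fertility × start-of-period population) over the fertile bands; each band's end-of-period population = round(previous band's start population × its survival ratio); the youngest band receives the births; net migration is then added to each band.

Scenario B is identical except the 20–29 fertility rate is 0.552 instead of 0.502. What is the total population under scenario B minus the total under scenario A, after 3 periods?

475

Period 1.
Births: 3450 * 0.502 = 1732  |  1850 * 0.331 = 612  |  2950 * 0.526 = 1552 — total 3896
10–19: 3950 * 0.975 = 3851
20–29: 2650 * 0.982 = 2602
30–39: 3450 * 0.959 = 3309
40–49: 1850 * 0.958 = 1772
50–59: 2950 * 0.932 = 2749
60–69: 2150 * 0.973 = 2092
Net migration: 0–9 + 160 → 4056; 10–19 − 90 → 3761
Population now: 0–9=4056, 10–19=3761, 20–29=2602, 30–39=3309, 40–49=1772, 50–59=2749, 60–69=2092
Period 2.
Births: 2602 * 0.502 = 1306  |  3309 * 0.331 = 1095  |  1772 * 0.526 = 932 — total 3333
10–19: 4056 * 0.975 = 3955
20–29: 3761 * 0.982 = 3693
30–39: 2602 * 0.959 = 2495
40–49: 3309 * 0.958 = 3170
50–59: 1772 * 0.932 = 1652
60–69: 2749 * 0.973 = 2675
Net migration: 0–9 + 160 → 3493; 10–19 − 90 → 3865
Population now: 0–9=3493, 10–19=3865, 20–29=3693, 30–39=2495, 40–49=3170, 50–59=1652, 60–69=2675
Period 3.
Births: 3693 * 0.502 = 1854  |  2495 * 0.331 = 826  |  3170 * 0.526 = 1667 — total 4347
10–19: 3493 * 0.975 = 3406
20–29: 3865 * 0.982 = 3795
30–39: 3693 * 0.959 = 3542
40–49: 2495 * 0.958 = 2390
50–59: 3170 * 0.932 = 2954
60–69: 1652 * 0.973 = 1607
Net migration: 0–9 + 160 → 4507; 10–19 − 90 → 3316
Population now: 0–9=4507, 10–19=3316, 20–29=3795, 30–39=3542, 40–49=2390, 50–59=2954, 60–69=1607
Scenario A total after 3 periods: 22111
Scenario B projection —
Period 1.
Births: 3450 * 0.552 = 1904  |  1850 * 0.331 = 612  |  2950 * 0.526 = 1552 — total 4068
10–19: 3950 * 0.975 = 3851
20–29: 2650 * 0.982 = 2602
30–39: 3450 * 0.959 = 3309
40–49: 1850 * 0.958 = 1772
50–59: 2950 * 0.932 = 2749
60–69: 2150 * 0.973 = 2092
Net migration: 0–9 + 160 → 4228; 10–19 − 90 → 3761
Population now: 0–9=4228, 10–19=3761, 20–29=2602, 30–39=3309, 40–49=1772, 50–59=2749, 60–69=2092
Period 2.
Births: 2602 * 0.552 = 1436  |  3309 * 0.331 = 1095  |  1772 * 0.526 = 932 — total 3463
10–19: 4228 * 0.975 = 4122
20–29: 3761 * 0.982 = 3693
30–39: 2602 * 0.959 = 2495
40–49: 3309 * 0.958 = 3170
50–59: 1772 * 0.932 = 1652
60–69: 2749 * 0.973 = 2675
Net migration: 0–9 + 160 → 3623; 10–19 − 90 → 4032
Population now: 0–9=3623, 10–19=4032, 20–29=3693, 30–39=2495, 40–49=3170, 50–59=1652, 60–69=2675
Period 3.
Births: 3693 * 0.552 = 2039  |  2495 * 0.331 = 826  |  3170 * 0.526 = 1667 — total 4532
10–19: 3623 * 0.975 = 3532
20–29: 4032 * 0.982 = 3959
30–39: 3693 * 0.959 = 3542
40–49: 2495 * 0.958 = 2390
50–59: 3170 * 0.932 = 2954
60–69: 1652 * 0.973 = 1607
Net migration: 0–9 + 160 → 4692; 10–19 − 90 → 3442
Population now: 0–9=4692, 10–19=3442, 20–29=3959, 30–39=3542, 40–49=2390, 50–59=2954, 60–69=1607
Scenario B total after 3 periods: 22586
Difference B − A = 22586 − 22111 = 475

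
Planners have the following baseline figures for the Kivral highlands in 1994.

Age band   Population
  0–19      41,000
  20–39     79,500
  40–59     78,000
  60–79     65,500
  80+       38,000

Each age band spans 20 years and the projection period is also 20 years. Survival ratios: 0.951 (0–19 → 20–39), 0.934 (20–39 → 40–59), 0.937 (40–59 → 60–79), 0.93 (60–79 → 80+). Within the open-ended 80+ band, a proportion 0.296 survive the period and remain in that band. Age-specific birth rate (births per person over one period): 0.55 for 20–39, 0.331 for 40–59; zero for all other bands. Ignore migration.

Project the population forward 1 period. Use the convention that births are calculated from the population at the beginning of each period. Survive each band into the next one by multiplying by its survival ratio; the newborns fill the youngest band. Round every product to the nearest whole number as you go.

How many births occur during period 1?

69543

Numbering the bands 1..5 from youngest to oldest:
[period 1]
Births: 79500 × 0.55 = 43725, 78000 × 0.331 = 25818 → 69543
Band 2: 41000 × 0.951 = 38991
Band 3: 79500 × 0.934 = 74253
Band 4: 78000 × 0.937 = 73086
Band 5: 65500 × 0.93 + 38000 × 0.296 = 60915 + 11248 = 72163
End of period: [69543, 38991, 74253, 73086, 72163]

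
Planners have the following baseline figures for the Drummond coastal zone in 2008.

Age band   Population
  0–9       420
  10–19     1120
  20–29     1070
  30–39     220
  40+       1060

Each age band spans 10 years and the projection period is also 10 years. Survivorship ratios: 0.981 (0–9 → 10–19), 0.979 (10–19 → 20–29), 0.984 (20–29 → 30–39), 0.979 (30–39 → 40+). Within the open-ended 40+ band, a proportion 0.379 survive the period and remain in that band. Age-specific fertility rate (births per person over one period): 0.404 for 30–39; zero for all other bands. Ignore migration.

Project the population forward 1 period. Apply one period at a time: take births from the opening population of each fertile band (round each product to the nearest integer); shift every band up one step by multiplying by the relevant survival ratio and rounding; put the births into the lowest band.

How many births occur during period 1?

89

Period 1:
Births: 220 × 0.404 = 89
10–19: 420 × 0.981 = 412
20–29: 1120 × 0.979 = 1096
30–39: 1070 × 0.984 = 1053
40+: 220 × 0.979 + 1060 × 0.379 = 215 + 402 = 617
→ [89, 412, 1096, 1053, 617]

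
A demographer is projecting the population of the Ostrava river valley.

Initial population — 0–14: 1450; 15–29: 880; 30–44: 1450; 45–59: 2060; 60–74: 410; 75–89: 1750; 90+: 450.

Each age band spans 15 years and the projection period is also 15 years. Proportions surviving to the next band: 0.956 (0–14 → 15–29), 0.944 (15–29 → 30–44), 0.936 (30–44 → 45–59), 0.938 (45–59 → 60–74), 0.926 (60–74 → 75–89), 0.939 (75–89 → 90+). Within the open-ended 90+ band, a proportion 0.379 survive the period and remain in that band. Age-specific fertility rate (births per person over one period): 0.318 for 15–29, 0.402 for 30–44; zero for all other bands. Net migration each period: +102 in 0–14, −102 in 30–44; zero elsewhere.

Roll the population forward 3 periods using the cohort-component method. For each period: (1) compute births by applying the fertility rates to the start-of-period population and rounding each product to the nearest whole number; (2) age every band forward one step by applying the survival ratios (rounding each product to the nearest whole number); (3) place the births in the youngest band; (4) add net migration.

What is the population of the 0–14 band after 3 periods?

881

Let band 1 be 0–14 through band 7 = 90+.
— Period 1 —
Births: 880 * 0.318 = 280, 1450 * 0.402 = 583 → total 863
Band 2: 1450 * 0.956 = 1386
Band 3: 880 * 0.944 = 831
Band 4: 1450 * 0.936 = 1357
Band 5: 2060 * 0.938 = 1932
Band 6: 410 * 0.926 = 380
Band 7: 1750 * 0.939 + 450 * 0.379 = 1643 + 171 = 1814
Net migration: Band 1 + 102 → 965; Band 3 − 102 → 729
End of period: [965, 1386, 729, 1357, 1932, 380, 1814]
— Period 2 —
Births: 1386 * 0.318 = 441, 729 * 0.402 = 293 → total 734
Band 2: 965 * 0.956 = 923
Band 3: 1386 * 0.944 = 1308
Band 4: 729 * 0.936 = 682
Band 5: 1357 * 0.938 = 1273
Band 6: 1932 * 0.926 = 1789
Band 7: 380 * 0.939 + 1814 * 0.379 = 357 + 688 = 1045
Net migration: Band 1 + 102 → 836; Band 3 − 102 → 1206
End of period: [836, 923, 1206, 682, 1273, 1789, 1045]
— Period 3 —
Births: 923 * 0.318 = 294, 1206 * 0.402 = 485 → total 779
Band 2: 836 * 0.956 = 799
Band 3: 923 * 0.944 = 871
Band 4: 1206 * 0.936 = 1129
Band 5: 682 * 0.938 = 640
Band 6: 1273 * 0.926 = 1179
Band 7: 1789 * 0.939 + 1045 * 0.379 = 1680 + 396 = 2076
Net migration: Band 1 + 102 → 881; Band 3 − 102 → 769
End of period: [881, 799, 769, 1129, 640, 1179, 2076]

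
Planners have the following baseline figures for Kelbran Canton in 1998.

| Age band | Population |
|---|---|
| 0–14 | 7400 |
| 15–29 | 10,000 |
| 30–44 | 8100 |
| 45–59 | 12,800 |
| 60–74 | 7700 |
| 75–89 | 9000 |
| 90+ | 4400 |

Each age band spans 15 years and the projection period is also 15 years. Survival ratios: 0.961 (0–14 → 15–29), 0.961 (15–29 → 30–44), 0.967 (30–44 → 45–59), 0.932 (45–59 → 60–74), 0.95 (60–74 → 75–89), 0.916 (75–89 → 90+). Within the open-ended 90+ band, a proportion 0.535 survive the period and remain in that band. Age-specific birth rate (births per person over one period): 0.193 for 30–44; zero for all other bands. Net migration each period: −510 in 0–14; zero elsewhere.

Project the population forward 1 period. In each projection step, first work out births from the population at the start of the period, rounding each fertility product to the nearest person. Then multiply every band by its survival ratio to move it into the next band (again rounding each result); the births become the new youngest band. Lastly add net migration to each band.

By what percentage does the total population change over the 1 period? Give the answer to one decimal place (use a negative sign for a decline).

-6.6

[period 1]
Births: 8100 × 0.193 = 1563
15–29: 7400 × 0.961 = 7111
30–44: 10000 × 0.961 = 9610
45–59: 8100 × 0.967 = 7833
60–74: 12800 × 0.932 = 11930
75–89: 7700 × 0.95 = 7315
90+: 9000 × 0.916 + 4400 × 0.535 = 8244 + 2354 = 10598
Net migration: 0–14 − 510 → 1053
Giving 1053 / 7111 / 9610 / 7833 / 11930 / 7315 / 10598.
Total: 59400 → 55450; change = -3950; percentage change = -6.6%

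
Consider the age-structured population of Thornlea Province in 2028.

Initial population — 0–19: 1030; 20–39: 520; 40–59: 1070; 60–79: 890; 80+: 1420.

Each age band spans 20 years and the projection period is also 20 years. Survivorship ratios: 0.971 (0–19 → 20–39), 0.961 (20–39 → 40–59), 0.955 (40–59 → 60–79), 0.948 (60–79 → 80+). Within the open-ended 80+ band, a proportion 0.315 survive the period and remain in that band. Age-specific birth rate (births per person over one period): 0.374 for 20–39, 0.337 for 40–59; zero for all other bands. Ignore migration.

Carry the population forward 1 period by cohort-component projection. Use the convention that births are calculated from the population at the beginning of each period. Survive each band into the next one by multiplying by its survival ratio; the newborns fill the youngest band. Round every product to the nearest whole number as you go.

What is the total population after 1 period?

4368

Call the bands 1 to 5, youngest first.
[period 1]
Births: 520 * 0.374 = 194 ; 1070 * 0.337 = 361 — total 555
Band 2: 1030 * 0.971 = 1000
Band 3: 520 * 0.961 = 500
Band 4: 1070 * 0.955 = 1022
Band 5: 890 * 0.948 + 1420 * 0.315 = 844 + 447 = 1291
End of period: [555, 1000, 500, 1022, 1291]
Total after period 1: 555 + 1000 + 500 + 1022 + 1291 = 4368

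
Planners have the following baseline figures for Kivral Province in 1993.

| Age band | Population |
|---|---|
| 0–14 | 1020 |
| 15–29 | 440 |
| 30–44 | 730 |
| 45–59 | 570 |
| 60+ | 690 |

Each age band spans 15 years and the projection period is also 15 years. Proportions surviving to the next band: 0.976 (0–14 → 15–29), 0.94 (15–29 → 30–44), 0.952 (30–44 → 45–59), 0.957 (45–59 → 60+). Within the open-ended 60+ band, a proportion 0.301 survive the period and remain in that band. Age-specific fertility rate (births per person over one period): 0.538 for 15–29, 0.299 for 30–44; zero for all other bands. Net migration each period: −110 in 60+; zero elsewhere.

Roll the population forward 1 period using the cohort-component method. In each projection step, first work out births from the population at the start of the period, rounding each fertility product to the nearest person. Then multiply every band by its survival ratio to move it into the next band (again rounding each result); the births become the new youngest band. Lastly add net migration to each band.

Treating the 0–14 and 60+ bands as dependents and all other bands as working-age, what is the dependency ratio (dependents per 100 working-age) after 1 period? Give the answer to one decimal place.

52.2

Period 1.
Births: 440 × 0.538 = 237  |  730 × 0.299 = 218 → 455
15–29: 1020 × 0.976 = 996
30–44: 440 × 0.94 = 414
45–59: 730 × 0.952 = 695
60+: 570 × 0.957 + 690 × 0.301 = 545 + 208 = 753
Net migration: 60+ − 110 → 643
End of period: [455, 996, 414, 695, 643]
Dependents (band 0–14 + band 60+) = 455 + 643 = 1098; working-age = 2105; ratio = 1098/2105 × 100 = 52.2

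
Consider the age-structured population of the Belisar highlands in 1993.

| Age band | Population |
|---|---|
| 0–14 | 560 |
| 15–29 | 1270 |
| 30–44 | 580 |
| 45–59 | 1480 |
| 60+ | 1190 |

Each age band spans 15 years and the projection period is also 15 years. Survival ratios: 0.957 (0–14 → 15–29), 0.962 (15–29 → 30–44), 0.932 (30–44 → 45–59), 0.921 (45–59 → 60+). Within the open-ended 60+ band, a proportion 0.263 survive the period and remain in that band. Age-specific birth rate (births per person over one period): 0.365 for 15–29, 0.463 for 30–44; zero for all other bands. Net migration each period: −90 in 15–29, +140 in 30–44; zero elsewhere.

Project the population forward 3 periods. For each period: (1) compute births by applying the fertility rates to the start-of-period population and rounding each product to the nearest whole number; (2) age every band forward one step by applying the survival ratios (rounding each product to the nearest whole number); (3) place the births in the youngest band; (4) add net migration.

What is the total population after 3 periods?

Numbering the groups 1..5 from youngest to oldest:
After projecting period 1:
Births: 1270 × 0.365 = 464  |  580 × 0.463 = 269 → total 733
Group 2: 560 × 0.957 = 536
Group 3: 1270 × 0.962 = 1222
Group 4: 580 × 0.932 = 541
Group 5: 1480 × 0.921 + 1190 × 0.263 = 1363 + 313 = 1676
Net migration: Group 2 − 90 → 446; Group 3 + 140 → 1362
→ [733, 446, 1362, 541, 1676]
After projecting period 2:
Births: 446 × 0.365 = 163  |  1362 × 0.463 = 631 → total 794
Group 2: 733 × 0.957 = 701
Group 3: 446 × 0.962 = 429
Group 4: 1362 × 0.932 = 1269
Group 5: 541 × 0.921 + 1676 × 0.263 = 498 + 441 = 939
Net migration: Group 2 − 90 → 611; Group 3 + 140 → 569
→ [794, 611, 569, 1269, 939]
After projecting period 3:
Births: 611 × 0.365 = 223  |  569 × 0.463 = 263 → total 486
Group 2: 794 × 0.957 = 760
Group 3: 611 × 0.962 = 588
Group 4: 569 × 0.932 = 530
Group 5: 1269 × 0.921 + 939 × 0.263 = 1169 + 247 = 1416
Net migration: Group 2 − 90 → 670; Group 3 + 140 → 728
→ [486, 670, 728, 530, 1416]
Total after period 3: 486 + 670 + 728 + 530 + 1416 = 3830

3830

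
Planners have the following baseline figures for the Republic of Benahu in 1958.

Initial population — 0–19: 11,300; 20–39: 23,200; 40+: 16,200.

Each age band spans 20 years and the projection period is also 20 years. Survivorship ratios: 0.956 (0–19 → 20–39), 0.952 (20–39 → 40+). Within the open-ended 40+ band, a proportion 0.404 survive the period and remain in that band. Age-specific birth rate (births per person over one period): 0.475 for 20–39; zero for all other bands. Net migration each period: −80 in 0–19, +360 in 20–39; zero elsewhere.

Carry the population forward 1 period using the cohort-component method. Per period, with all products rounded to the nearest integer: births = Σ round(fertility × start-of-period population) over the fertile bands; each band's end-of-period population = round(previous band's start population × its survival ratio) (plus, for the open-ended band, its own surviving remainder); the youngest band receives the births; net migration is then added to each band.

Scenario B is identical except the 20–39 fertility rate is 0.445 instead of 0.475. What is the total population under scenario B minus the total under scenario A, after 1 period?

Period 1.
Births: 23200 × 0.475 = 11020
20–39: 11300 × 0.956 = 10803
40+: 23200 × 0.952 + 16200 × 0.404 = 22086 + 6545 = 28631
Net migration: 0–19 − 80 → 10940; 20–39 + 360 → 11163
Population now: 0–19=10940, 20–39=11163, 40+=28631
Scenario A total after 1 period: 50734
Scenario B projection —
Period 1.
Births: 23200 × 0.445 = 10324
20–39: 11300 × 0.956 = 10803
40+: 23200 × 0.952 + 16200 × 0.404 = 22086 + 6545 = 28631
Net migration: 0–19 − 80 → 10244; 20–39 + 360 → 11163
Population now: 0–19=10244, 20–39=11163, 40+=28631
Scenario B total after 1 period: 50038
Difference B − A = 50038 − 50734 = -696

-696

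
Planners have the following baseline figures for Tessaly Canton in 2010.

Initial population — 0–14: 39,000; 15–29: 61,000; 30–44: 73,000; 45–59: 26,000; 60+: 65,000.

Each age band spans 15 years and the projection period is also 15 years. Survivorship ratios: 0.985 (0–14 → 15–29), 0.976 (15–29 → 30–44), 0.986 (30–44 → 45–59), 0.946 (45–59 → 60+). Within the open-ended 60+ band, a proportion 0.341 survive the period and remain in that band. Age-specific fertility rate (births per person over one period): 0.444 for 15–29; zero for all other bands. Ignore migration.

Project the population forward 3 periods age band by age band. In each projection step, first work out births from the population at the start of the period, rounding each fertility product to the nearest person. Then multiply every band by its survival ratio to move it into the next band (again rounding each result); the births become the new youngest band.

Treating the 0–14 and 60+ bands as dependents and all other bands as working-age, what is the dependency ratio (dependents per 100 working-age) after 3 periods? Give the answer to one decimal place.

120.3

After projecting period 1:
Births: 61000 × 0.444 = 27084
15–29: 39000 × 0.985 = 38415
30–44: 61000 × 0.976 = 59536
45–59: 73000 × 0.986 = 71978
60+: 26000 × 0.946 + 65000 × 0.341 = 24596 + 22165 = 46761
Population now: 0–14=27084, 15–29=38415, 30–44=59536, 45–59=71978, 60+=46761
After projecting period 2:
Births: 38415 × 0.444 = 17056
15–29: 27084 × 0.985 = 26678
30–44: 38415 × 0.976 = 37493
45–59: 59536 × 0.986 = 58702
60+: 71978 × 0.946 + 46761 × 0.341 = 68091 + 15946 = 84037
Population now: 0–14=17056, 15–29=26678, 30–44=37493, 45–59=58702, 60+=84037
After projecting period 3:
Births: 26678 × 0.444 = 11845
15–29: 17056 × 0.985 = 16800
30–44: 26678 × 0.976 = 26038
45–59: 37493 × 0.986 = 36968
60+: 58702 × 0.946 + 84037 × 0.341 = 55532 + 28657 = 84189
Population now: 0–14=11845, 15–29=16800, 30–44=26038, 45–59=36968, 60+=84189
Dependents (band 0–14 + band 60+) = 11845 + 84189 = 96034; working-age = 79806; ratio = 96034/79806 × 100 = 120.3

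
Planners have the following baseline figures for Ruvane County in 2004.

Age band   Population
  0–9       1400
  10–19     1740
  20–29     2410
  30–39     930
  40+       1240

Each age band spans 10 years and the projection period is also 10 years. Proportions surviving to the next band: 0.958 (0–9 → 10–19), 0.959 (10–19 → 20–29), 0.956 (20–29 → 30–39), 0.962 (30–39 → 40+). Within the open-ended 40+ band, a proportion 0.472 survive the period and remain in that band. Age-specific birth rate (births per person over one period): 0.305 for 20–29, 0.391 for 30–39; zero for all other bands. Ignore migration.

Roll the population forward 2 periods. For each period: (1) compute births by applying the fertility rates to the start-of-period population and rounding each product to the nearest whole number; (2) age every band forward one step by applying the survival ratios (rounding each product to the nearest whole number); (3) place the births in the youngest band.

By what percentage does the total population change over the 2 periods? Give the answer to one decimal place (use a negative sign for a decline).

7.0

Call the bands 1 to 5, youngest first.
[period 1]
Births: 2410 × 0.305 = 735  |  930 × 0.391 = 364 — total 1099
Band 2: 1400 × 0.958 = 1341
Band 3: 1740 × 0.959 = 1669
Band 4: 2410 × 0.956 = 2304
Band 5: 930 × 0.962 + 1240 × 0.472 = 895 + 585 = 1480
→ [1099, 1341, 1669, 2304, 1480]
[period 2]
Births: 1669 × 0.305 = 509  |  2304 × 0.391 = 901 — total 1410
Band 2: 1099 × 0.958 = 1053
Band 3: 1341 × 0.959 = 1286
Band 4: 1669 × 0.956 = 1596
Band 5: 2304 × 0.962 + 1480 × 0.472 = 2216 + 699 = 2915
→ [1410, 1053, 1286, 1596, 2915]
Total: 7720 → 8260; change = 540; percentage change = 7.0%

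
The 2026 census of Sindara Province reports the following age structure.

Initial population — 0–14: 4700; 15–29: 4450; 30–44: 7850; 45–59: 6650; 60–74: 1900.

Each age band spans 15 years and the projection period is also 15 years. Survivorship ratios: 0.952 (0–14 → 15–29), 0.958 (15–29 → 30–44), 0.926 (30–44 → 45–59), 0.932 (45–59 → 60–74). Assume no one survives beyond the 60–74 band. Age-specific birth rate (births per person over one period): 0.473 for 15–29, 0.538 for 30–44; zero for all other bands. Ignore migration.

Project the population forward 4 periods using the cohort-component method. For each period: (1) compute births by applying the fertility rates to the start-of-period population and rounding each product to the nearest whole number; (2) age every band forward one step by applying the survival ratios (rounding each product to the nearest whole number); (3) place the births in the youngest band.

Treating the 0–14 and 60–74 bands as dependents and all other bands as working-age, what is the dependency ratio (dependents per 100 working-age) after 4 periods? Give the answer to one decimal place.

61.6

After projecting period 1:
Births: 4450 * 0.473 = 2105 ; 7850 * 0.538 = 4223 → total 6328
15–29: 4700 * 0.952 = 4474
30–44: 4450 * 0.958 = 4263
45–59: 7850 * 0.926 = 7269
60–74: 6650 * 0.932 = 6198
End of period: [6328, 4474, 4263, 7269, 6198]
After projecting period 2:
Births: 4474 * 0.473 = 2116 ; 4263 * 0.538 = 2293 → total 4409
15–29: 6328 * 0.952 = 6024
30–44: 4474 * 0.958 = 4286
45–59: 4263 * 0.926 = 3948
60–74: 7269 * 0.932 = 6775
End of period: [4409, 6024, 4286, 3948, 6775]
After projecting period 3:
Births: 6024 * 0.473 = 2849 ; 4286 * 0.538 = 2306 → total 5155
15–29: 4409 * 0.952 = 4197
30–44: 6024 * 0.958 = 5771
45–59: 4286 * 0.926 = 3969
60–74: 3948 * 0.932 = 3680
End of period: [5155, 4197, 5771, 3969, 3680]
After projecting period 4:
Births: 4197 * 0.473 = 1985 ; 5771 * 0.538 = 3105 → total 5090
15–29: 5155 * 0.952 = 4908
30–44: 4197 * 0.958 = 4021
45–59: 5771 * 0.926 = 5344
60–74: 3969 * 0.932 = 3699
End of period: [5090, 4908, 4021, 5344, 3699]
Dependents (band 0–14 + band 60–74) = 5090 + 3699 = 8789; working-age = 14273; ratio = 8789/14273 × 100 = 61.6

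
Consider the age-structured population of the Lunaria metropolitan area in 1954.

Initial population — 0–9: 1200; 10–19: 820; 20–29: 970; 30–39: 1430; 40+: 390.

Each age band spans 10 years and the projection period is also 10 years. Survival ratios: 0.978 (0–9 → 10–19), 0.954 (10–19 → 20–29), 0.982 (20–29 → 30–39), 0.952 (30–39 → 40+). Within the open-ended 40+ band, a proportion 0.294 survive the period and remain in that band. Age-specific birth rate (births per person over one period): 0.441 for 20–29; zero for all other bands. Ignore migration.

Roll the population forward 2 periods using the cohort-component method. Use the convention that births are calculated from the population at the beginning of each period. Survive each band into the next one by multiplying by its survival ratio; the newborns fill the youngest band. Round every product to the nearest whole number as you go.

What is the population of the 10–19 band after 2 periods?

— Period 1 —
Births: 970 × 0.441 = 428
10–19: 1200 × 0.978 = 1174
20–29: 820 × 0.954 = 782
30–39: 970 × 0.982 = 953
40+: 1430 × 0.952 + 390 × 0.294 = 1361 + 115 = 1476
Giving 428 / 1174 / 782 / 953 / 1476.
— Period 2 —
Births: 782 × 0.441 = 345
10–19: 428 × 0.978 = 419
20–29: 1174 × 0.954 = 1120
30–39: 782 × 0.982 = 768
40+: 953 × 0.952 + 1476 × 0.294 = 907 + 434 = 1341
Giving 345 / 419 / 1120 / 768 / 1341.

419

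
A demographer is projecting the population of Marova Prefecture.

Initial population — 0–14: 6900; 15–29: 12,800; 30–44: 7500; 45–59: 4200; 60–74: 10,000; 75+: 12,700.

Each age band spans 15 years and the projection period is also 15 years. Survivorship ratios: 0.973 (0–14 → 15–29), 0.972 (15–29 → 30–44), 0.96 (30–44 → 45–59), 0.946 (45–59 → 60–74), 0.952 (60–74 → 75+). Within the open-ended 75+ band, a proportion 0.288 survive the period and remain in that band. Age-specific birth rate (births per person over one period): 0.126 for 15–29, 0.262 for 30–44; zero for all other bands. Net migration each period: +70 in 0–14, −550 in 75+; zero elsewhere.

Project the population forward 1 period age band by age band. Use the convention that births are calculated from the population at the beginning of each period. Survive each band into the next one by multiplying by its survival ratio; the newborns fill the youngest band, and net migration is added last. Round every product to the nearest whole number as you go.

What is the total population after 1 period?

After projecting period 1:
Births: 12800 * 0.126 = 1613 ; 7500 * 0.262 = 1965 → total 3578
15–29: 6900 * 0.973 = 6714
30–44: 12800 * 0.972 = 12442
45–59: 7500 * 0.96 = 7200
60–74: 4200 * 0.946 = 3973
75+: 10000 * 0.952 + 12700 * 0.288 = 9520 + 3658 = 13178
Net migration: 0–14 + 70 → 3648; 75+ − 550 → 12628
Population now: 0–14=3648, 15–29=6714, 30–44=12442, 45–59=7200, 60–74=3973, 75+=12628
Total after period 1: 3648 + 6714 + 12442 + 7200 + 3973 + 12628 = 46605

46605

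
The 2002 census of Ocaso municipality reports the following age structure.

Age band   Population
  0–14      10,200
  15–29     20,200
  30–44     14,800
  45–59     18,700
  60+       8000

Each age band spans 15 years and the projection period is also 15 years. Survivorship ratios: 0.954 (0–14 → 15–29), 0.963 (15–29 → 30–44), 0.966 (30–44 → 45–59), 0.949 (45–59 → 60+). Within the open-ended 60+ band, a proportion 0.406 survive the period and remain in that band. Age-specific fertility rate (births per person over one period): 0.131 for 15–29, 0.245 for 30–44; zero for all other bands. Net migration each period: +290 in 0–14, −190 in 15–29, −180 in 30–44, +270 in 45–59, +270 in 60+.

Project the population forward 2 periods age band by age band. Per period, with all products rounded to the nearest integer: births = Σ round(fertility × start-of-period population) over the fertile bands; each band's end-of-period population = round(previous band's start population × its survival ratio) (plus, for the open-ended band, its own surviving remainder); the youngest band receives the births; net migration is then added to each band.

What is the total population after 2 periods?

62955

Period 1.
Births: 20200 * 0.131 = 2646  |  14800 * 0.245 = 3626 → 6272
15–29: 10200 * 0.954 = 9731
30–44: 20200 * 0.963 = 19453
45–59: 14800 * 0.966 = 14297
60+: 18700 * 0.949 + 8000 * 0.406 = 17746 + 3248 = 20994
Net migration: 0–14 + 290 → 6562; 15–29 − 190 → 9541; 30–44 − 180 → 19273; 45–59 + 270 → 14567; 60+ + 270 → 21264
Giving 6562 / 9541 / 19273 / 14567 / 21264.
Period 2.
Births: 9541 * 0.131 = 1250  |  19273 * 0.245 = 4722 → 5972
15–29: 6562 * 0.954 = 6260
30–44: 9541 * 0.963 = 9188
45–59: 19273 * 0.966 = 18618
60+: 14567 * 0.949 + 21264 * 0.406 = 13824 + 8633 = 22457
Net migration: 0–14 + 290 → 6262; 15–29 − 190 → 6070; 30–44 − 180 → 9008; 45–59 + 270 → 18888; 60+ + 270 → 22727
Giving 6262 / 6070 / 9008 / 18888 / 22727.
Total after period 2: 6262 + 6070 + 9008 + 18888 + 22727 = 62955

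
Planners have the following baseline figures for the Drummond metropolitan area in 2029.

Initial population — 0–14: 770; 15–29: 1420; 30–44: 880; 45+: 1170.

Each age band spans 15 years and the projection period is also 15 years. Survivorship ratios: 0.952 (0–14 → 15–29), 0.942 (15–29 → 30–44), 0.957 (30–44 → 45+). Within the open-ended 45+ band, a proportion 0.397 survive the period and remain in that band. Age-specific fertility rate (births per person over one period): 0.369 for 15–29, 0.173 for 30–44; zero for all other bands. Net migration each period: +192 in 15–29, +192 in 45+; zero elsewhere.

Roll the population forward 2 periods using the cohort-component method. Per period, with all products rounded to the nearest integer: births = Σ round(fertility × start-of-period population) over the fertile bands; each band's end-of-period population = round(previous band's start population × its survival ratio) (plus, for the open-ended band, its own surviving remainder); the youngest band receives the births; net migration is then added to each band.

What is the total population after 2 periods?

Let group 1 be 0–14 through group 4 = 45+.
[period 1]
Births: 1420 * 0.369 = 524, 880 * 0.173 = 152 — total 676
Group 2: 770 * 0.952 = 733
Group 3: 1420 * 0.942 = 1338
Group 4: 880 * 0.957 + 1170 * 0.397 = 842 + 464 = 1306
Net migration: Group 2 + 192 → 925; Group 4 + 192 → 1498
→ [676, 925, 1338, 1498]
[period 2]
Births: 925 * 0.369 = 341, 1338 * 0.173 = 231 — total 572
Group 2: 676 * 0.952 = 644
Group 3: 925 * 0.942 = 871
Group 4: 1338 * 0.957 + 1498 * 0.397 = 1280 + 595 = 1875
Net migration: Group 2 + 192 → 836; Group 4 + 192 → 2067
→ [572, 836, 871, 2067]
Total after period 2: 572 + 836 + 871 + 2067 = 4346

4346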